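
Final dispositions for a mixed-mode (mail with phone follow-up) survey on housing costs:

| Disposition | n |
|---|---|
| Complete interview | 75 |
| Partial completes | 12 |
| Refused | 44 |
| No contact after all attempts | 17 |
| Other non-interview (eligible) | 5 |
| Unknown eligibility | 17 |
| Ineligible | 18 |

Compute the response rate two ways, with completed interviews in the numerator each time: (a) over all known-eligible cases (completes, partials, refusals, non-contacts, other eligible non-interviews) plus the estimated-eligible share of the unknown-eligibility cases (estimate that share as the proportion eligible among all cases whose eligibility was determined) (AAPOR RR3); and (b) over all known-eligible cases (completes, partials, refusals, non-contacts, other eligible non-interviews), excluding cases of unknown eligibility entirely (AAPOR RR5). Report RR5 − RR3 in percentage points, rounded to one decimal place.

4.4

Numerator = 75
Eligible (known) = 75 + 12 + 44 + 17 + 5 = 153
e = 153 / (153 + 18) = 153 / 171 = 0.8947
e × U = 0.8947 × 17 = 15.21
Denom = 153 + 15.21 = 168.21
RR3 = 75 / 168.21 = 0.4459
Denom = 75 + 12 + 44 + 17 + 5 = 153
RR5 = 75 / 153 = 0.4902
Difference = 49.02 − 44.59 = 4.43 percentage points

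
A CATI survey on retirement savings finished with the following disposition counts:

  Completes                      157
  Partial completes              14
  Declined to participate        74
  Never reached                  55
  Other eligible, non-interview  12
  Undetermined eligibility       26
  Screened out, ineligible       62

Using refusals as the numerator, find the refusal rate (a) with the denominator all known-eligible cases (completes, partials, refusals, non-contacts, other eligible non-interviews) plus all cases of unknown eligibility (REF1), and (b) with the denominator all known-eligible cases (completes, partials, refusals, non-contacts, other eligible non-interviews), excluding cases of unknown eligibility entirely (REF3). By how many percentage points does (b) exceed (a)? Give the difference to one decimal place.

Top → 74
Denom → 157 + 14 + 74 + 55 + 12 + 26 = 338
REF1 = 74 / 338 = 0.2189
Denom → 157 + 14 + 74 + 55 + 12 = 312
REF3 = 74 / 312 = 0.2372
Difference = 23.72 − 21.89 = 1.83 percentage points

1.8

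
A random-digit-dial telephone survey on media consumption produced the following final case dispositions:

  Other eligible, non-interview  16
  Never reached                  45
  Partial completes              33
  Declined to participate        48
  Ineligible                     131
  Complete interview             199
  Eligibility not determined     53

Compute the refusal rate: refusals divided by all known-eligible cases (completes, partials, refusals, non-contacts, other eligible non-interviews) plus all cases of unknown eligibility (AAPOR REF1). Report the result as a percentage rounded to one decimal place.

12.2%

Numerator = 48
Denom = 199 + 33 + 48 + 45 + 16 + 53 = 394
REF1 = 48 / 394 = 0.1218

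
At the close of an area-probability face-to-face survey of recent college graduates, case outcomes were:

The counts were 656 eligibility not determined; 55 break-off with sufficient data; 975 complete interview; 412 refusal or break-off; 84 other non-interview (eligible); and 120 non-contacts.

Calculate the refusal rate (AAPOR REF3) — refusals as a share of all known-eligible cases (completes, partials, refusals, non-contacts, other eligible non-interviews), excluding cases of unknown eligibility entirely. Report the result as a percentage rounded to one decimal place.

25.0%

Top = 412
Denom = 975 + 55 + 412 + 120 + 84 = 1646
REF3 = 412 / 1646 = 0.2503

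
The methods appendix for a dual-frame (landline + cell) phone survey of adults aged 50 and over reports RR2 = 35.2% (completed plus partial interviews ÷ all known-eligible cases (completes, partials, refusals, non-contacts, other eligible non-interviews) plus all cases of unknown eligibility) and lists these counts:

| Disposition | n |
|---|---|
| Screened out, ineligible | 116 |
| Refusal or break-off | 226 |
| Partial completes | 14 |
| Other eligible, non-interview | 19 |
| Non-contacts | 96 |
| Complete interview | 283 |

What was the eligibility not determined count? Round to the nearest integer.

Num = 283 + 14 = 297
RR2 = 297 / D = 0.352
D = 297 / 0.352 = 843.7
Rest of base = 638
eligibility not determined = 843.7 − 638 ≈ 206

206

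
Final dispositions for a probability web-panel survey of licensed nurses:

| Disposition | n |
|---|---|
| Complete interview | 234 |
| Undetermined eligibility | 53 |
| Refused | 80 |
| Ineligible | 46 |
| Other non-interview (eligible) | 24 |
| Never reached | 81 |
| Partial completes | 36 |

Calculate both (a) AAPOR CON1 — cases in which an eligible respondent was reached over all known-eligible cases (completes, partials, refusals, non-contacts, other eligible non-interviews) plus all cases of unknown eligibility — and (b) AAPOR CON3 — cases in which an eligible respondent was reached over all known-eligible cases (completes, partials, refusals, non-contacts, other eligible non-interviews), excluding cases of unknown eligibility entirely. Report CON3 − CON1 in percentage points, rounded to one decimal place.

Num = 234 + 36 + 80 + 24 = 374
Denom = 234 + 36 + 80 + 81 + 24 + 53 = 508
CON1 = 374 / 508 = 0.7362
Denom = 234 + 36 + 80 + 81 + 24 = 455
CON3 = 374 / 455 = 0.8220
Difference = 82.20 − 73.62 = 8.58 percentage points

8.6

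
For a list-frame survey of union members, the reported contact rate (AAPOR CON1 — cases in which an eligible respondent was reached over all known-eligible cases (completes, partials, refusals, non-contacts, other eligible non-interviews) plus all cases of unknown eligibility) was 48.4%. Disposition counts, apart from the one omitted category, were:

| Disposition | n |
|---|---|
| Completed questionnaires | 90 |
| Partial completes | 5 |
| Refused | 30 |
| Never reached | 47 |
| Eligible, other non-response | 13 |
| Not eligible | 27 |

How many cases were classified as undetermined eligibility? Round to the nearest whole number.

Num: 90 + 5 + 30 + 13 = 138
CON1 = 138 / D = 0.484
D = 138 / 0.484 = 285.1
Other denominator terms total 185
undetermined eligibility = 285.1 − 185 ≈ 100

100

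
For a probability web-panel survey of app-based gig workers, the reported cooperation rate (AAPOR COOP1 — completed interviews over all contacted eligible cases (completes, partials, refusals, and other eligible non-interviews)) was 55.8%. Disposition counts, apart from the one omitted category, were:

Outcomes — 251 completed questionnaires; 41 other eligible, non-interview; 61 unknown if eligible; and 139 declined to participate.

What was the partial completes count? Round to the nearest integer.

COOP1 = 251 / D = 0.558
D = 251 / 0.558 = 449.8
Other denominator terms total 431
partial completes = 449.8 − 431 ≈ 19

19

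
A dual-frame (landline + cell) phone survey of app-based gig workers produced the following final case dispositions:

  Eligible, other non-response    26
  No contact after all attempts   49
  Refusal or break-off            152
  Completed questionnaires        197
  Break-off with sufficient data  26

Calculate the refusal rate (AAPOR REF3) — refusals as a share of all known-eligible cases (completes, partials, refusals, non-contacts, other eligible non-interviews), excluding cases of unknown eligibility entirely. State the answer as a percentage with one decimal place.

Num: 152
Base: 197 + 26 + 152 + 49 + 26 = 450
REF3 = 152 / 450 = 0.3378

33.8%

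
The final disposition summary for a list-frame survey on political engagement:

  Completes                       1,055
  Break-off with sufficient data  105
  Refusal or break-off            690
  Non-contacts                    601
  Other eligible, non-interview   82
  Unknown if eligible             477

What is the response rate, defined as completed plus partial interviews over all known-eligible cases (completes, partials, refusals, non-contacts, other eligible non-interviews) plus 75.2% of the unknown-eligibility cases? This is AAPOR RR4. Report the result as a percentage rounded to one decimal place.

Num → 1055 + 105 = 1160
Determined eligible → 1055 + 105 + 690 + 601 + 82 = 2533
e × U → 0.7520 × 477 = 358.70
Base → 2533 + 358.70 = 2891.70
RR4 = 1160 / 2891.70 = 0.4011

40.1%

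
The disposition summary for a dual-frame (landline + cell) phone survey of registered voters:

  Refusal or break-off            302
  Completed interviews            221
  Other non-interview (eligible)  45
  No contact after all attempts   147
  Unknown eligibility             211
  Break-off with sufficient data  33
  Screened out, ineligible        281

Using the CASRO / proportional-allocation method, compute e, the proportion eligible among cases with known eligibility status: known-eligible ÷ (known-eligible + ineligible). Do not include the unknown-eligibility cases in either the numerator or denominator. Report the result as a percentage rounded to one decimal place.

Eligible (known) = 221 + 33 + 302 + 147 + 45 = 748
e = 748 / (748 + 281) = 748 / 1029 = 0.7269

72.7%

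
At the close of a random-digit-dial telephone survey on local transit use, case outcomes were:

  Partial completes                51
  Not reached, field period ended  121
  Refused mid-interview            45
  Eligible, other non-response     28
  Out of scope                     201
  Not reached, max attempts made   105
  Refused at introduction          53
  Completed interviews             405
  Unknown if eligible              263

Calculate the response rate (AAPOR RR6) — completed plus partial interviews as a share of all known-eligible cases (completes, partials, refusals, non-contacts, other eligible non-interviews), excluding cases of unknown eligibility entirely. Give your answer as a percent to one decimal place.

56.4%

Refusals = 53 + 45 = 98
Non-contacts = 121 + 105 = 226
Numerator → 405 + 51 = 456
Denom → 405 + 51 + 98 + 226 + 28 = 808
RR6 = 456 / 808 = 0.5644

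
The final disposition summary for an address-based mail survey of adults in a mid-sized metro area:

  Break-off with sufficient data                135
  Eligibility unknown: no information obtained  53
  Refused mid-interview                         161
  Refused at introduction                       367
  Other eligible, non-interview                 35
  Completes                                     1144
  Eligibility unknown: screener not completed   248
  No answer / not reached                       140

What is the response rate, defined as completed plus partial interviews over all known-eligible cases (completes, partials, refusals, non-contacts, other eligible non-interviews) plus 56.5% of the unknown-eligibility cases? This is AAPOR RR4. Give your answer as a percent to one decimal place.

Refusals = 367 + 161 = 528
Unknown eligibility = 248 + 53 = 301
Top = 1144 + 135 = 1279
Known eligible = 1144 + 135 + 528 + 140 + 35 = 1982
e × U = 0.5650 × 301 = 170.06
Denominator = 1982 + 170.06 = 2152.06
RR4 = 1279 / 2152.06 = 0.5943

59.4%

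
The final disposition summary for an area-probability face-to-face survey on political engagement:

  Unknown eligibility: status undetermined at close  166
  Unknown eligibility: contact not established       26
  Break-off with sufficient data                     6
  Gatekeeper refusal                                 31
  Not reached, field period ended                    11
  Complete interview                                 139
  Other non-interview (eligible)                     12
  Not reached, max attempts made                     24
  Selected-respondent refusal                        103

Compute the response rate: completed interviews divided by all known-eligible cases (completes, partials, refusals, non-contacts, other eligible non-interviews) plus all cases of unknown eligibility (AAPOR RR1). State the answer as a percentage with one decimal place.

Refusal or break-off = 31 + 103 = 134
No contact after all attempts = 11 + 24 = 35
Unknown if eligible = 26 + 166 = 192
Top = 139
Denominator = 139 + 6 + 134 + 35 + 12 + 192 = 518
RR1 = 139 / 518 = 0.2683

26.8%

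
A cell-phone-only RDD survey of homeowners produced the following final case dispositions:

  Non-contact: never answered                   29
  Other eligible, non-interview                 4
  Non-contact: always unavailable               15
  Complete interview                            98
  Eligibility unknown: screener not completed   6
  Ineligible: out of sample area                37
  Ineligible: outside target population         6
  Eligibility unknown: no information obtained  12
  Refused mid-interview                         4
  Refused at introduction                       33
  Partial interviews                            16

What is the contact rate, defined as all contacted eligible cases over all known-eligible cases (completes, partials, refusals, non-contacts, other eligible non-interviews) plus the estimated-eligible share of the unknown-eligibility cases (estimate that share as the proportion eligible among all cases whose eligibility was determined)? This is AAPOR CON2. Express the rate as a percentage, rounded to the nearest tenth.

72.5%

Refusal or break-off = 33 + 4 = 37
No answer / not reached = 29 + 15 = 44
Unknown eligibility = 6 + 12 = 18
Screened out, ineligible = 6 + 37 = 43
Top → 98 + 16 + 37 + 4 = 155
Eligible (known) → 98 + 16 + 37 + 44 + 4 = 199
e = 199 / (199 + 43) = 199 / 242 = 0.8223
e × U → 0.8223 × 18 = 14.80
Denominator → 199 + 14.80 = 213.80
CON2 = 155 / 213.80 = 0.7250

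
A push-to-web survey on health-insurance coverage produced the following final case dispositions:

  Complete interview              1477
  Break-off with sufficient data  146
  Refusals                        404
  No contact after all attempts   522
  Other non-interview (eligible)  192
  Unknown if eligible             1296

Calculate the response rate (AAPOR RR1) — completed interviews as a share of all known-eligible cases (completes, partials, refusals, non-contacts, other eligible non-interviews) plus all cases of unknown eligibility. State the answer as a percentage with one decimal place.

Top → 1477
Denominator → 1477 + 146 + 404 + 522 + 192 + 1296 = 4037
RR1 = 1477 / 4037 = 0.3659

36.6%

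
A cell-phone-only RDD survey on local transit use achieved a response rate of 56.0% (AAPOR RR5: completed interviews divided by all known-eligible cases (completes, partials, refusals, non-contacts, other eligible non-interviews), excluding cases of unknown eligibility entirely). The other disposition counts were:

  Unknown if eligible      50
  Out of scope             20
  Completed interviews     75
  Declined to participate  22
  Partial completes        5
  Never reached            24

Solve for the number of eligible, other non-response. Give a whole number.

RR5 = 75 / D = 0.560
D = 75 / 0.560 = 133.9
Other denominator terms total 126
eligible, other non-response = 133.9 − 126 ≈ 8

8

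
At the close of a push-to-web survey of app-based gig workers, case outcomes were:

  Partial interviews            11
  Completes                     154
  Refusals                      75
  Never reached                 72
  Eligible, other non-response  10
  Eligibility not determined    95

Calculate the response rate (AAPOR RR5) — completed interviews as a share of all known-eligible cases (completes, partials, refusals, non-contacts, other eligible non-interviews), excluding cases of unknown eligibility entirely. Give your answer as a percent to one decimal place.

47.8%

Num = 154
Base = 154 + 11 + 75 + 72 + 10 = 322
RR5 = 154 / 322 = 0.4783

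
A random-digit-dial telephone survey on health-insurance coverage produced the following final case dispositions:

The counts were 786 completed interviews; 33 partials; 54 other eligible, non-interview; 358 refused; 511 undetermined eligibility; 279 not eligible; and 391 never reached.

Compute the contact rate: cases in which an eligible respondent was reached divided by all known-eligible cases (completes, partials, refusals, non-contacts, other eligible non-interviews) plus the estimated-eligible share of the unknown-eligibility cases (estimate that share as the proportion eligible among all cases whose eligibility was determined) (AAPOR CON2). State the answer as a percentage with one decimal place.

Top = 786 + 33 + 358 + 54 = 1231
Determined eligible = 786 + 33 + 358 + 391 + 54 = 1622
e = 1622 / (1622 + 279) = 1622 / 1901 = 0.8532
e × U = 0.8532 × 511 = 435.99
Denom = 1622 + 435.99 = 2057.99
CON2 = 1231 / 2057.99 = 0.5982

59.8%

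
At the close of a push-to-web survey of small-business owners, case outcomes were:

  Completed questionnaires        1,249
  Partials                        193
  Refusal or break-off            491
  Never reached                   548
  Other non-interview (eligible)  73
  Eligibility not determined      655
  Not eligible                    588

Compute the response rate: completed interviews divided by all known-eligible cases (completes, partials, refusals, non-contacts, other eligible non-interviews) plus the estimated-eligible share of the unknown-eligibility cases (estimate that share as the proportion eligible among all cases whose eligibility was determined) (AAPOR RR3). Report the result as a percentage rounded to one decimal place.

Top = 1249
Known eligible = 1249 + 193 + 491 + 548 + 73 = 2554
e = 2554 / (2554 + 588) = 2554 / 3142 = 0.8129
Eligible share of unknowns = 0.8129 × 655 = 532.45
Base = 2554 + 532.45 = 3086.45
RR3 = 1249 / 3086.45 = 0.4047

40.5%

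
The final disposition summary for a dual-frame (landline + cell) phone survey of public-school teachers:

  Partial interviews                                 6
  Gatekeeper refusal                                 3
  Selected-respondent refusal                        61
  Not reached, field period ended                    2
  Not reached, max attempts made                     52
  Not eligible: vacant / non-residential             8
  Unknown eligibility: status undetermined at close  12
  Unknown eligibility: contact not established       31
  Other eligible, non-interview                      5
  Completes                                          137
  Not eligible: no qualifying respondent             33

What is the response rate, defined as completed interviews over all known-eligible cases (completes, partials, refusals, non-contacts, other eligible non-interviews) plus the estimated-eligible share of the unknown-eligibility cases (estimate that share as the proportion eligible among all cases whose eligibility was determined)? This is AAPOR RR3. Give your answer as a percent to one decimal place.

Refusals = 3 + 61 = 64
Non-contacts = 2 + 52 = 54
Unknown eligibility = 31 + 12 = 43
Ineligible = 33 + 8 = 41
Top → 137
Known eligible → 137 + 6 + 64 + 54 + 5 = 266
e = 266 / (266 + 41) = 266 / 307 = 0.8664
Estimated eligible among unknowns → 0.8664 × 43 = 37.26
Denominator → 266 + 37.26 = 303.26
RR3 = 137 / 303.26 = 0.4518

45.2%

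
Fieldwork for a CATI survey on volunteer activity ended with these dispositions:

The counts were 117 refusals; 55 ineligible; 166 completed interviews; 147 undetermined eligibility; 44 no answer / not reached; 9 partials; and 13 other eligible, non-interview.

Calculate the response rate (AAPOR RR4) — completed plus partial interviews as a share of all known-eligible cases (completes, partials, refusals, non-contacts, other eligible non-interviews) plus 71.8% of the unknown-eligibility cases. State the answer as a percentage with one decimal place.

38.5%

Top: 166 + 9 = 175
Eligible (known): 166 + 9 + 117 + 44 + 13 = 349
Eligible share of unknowns: 0.7180 × 147 = 105.55
Denom: 349 + 105.55 = 454.55
RR4 = 175 / 454.55 = 0.3850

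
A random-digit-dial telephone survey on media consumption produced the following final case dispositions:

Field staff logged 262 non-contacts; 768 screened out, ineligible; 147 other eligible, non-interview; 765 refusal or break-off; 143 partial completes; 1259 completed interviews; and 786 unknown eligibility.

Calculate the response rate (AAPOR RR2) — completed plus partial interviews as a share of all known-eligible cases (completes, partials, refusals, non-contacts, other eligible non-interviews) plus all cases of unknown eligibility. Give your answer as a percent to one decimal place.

Numerator → 1259 + 143 = 1402
Denom → 1259 + 143 + 765 + 262 + 147 + 786 = 3362
RR2 = 1402 / 3362 = 0.4170

41.7%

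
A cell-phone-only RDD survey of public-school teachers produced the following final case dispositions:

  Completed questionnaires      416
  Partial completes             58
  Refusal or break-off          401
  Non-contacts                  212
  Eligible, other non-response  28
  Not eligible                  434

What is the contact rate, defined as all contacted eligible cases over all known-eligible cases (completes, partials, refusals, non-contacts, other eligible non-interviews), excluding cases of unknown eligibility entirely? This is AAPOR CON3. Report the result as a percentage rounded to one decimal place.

81.0%

Top = 416 + 58 + 401 + 28 = 903
Denominator = 416 + 58 + 401 + 212 + 28 = 1115
CON3 = 903 / 1115 = 0.8099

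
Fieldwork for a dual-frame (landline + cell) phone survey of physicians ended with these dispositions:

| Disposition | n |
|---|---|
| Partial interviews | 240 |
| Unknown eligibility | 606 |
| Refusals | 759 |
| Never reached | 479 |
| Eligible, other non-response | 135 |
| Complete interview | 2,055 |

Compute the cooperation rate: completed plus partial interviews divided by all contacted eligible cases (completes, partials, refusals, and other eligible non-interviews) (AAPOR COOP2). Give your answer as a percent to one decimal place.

Num → 2055 + 240 = 2295
Denom → 2055 + 240 + 759 + 135 = 3189
COOP2 = 2295 / 3189 = 0.7197

72.0%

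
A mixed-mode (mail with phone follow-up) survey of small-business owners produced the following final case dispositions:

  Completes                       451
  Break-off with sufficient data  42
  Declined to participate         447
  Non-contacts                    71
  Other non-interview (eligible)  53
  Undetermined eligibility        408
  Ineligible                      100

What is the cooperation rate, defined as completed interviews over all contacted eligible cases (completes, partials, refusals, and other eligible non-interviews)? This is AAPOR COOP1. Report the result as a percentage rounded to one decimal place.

45.4%

Numerator = 451
Denominator = 451 + 42 + 447 + 53 = 993
COOP1 = 451 / 993 = 0.4542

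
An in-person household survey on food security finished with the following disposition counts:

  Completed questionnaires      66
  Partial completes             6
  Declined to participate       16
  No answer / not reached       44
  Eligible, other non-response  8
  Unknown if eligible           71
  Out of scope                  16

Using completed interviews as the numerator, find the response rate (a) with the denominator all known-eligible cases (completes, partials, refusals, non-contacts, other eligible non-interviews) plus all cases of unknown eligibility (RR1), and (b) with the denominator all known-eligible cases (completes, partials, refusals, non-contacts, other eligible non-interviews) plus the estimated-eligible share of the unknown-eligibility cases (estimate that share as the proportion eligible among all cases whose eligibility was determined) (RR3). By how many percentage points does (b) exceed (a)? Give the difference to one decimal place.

Numerator = 66
Denom = 66 + 6 + 16 + 44 + 8 + 71 = 211
RR1 = 66 / 211 = 0.3128
Eligible (known) = 66 + 6 + 16 + 44 + 8 = 140
e = 140 / (140 + 16) = 140 / 156 = 0.8974
Eligible share of unknowns = 0.8974 × 71 = 63.72
Denom = 140 + 63.72 = 203.72
RR3 = 66 / 203.72 = 0.3240
Difference = 32.40 − 31.28 = 1.12 percentage points

1.1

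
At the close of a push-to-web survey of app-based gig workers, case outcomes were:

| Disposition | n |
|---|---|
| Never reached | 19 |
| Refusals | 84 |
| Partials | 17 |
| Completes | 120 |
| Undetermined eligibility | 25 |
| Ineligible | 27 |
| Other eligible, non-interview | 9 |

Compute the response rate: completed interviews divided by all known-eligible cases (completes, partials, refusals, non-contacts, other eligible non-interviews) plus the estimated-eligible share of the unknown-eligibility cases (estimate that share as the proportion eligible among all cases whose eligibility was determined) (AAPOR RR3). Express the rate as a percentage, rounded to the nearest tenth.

Top: 120
Eligible (known): 120 + 17 + 84 + 19 + 9 = 249
e = 249 / (249 + 27) = 249 / 276 = 0.9022
Eligible share of unknowns: 0.9022 × 25 = 22.55
Base: 249 + 22.55 = 271.55
RR3 = 120 / 271.55 = 0.4419

44.2%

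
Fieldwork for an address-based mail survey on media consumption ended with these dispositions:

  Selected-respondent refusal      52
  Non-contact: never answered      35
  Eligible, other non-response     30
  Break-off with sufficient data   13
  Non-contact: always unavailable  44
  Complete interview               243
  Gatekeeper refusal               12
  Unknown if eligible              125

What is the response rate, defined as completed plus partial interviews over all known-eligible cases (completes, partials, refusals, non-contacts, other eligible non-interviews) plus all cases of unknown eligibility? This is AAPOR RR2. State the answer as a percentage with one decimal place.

46.2%

Refusal or break-off = 12 + 52 = 64
Never reached = 35 + 44 = 79
Num: 243 + 13 = 256
Denominator: 243 + 13 + 64 + 79 + 30 + 125 = 554
RR2 = 256 / 554 = 0.4621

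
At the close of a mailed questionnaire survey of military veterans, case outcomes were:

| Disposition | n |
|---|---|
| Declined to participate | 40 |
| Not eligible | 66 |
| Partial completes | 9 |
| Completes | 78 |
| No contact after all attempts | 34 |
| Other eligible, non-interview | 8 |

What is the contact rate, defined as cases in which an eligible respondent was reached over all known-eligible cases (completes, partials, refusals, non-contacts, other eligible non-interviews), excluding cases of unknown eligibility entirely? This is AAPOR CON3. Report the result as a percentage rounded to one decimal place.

79.9%

Numerator = 78 + 9 + 40 + 8 = 135
Denominator = 78 + 9 + 40 + 34 + 8 = 169
CON3 = 135 / 169 = 0.7988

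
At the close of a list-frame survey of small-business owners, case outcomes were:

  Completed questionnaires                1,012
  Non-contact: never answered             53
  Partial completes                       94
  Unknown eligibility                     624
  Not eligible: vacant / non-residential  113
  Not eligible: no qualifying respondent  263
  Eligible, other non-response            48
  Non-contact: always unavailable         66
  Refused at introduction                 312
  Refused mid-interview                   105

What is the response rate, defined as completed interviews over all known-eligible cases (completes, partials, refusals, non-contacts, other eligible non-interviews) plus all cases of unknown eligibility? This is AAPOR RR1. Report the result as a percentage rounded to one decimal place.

Refusal or break-off = 312 + 105 = 417
No contact after all attempts = 53 + 66 = 119
Ineligible = 263 + 113 = 376
Num → 1012
Base → 1012 + 94 + 417 + 119 + 48 + 624 = 2314
RR1 = 1012 / 2314 = 0.4373

43.7%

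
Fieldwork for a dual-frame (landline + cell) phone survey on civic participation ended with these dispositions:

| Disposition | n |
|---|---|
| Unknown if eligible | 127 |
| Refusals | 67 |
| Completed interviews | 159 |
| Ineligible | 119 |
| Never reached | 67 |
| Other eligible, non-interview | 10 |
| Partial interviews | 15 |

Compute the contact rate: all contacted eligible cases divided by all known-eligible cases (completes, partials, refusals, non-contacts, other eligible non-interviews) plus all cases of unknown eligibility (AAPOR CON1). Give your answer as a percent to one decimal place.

56.4%

Num → 159 + 15 + 67 + 10 = 251
Denominator → 159 + 15 + 67 + 67 + 10 + 127 = 445
CON1 = 251 / 445 = 0.5640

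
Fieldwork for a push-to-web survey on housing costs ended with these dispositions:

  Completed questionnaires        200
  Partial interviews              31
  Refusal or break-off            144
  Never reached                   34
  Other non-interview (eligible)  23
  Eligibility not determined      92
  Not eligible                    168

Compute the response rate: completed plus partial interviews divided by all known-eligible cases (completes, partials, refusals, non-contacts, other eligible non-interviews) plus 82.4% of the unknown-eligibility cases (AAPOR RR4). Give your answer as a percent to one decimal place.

Top: 200 + 31 = 231
Known eligible: 200 + 31 + 144 + 34 + 23 = 432
Estimated eligible among unknowns: 0.8240 × 92 = 75.81
Denom: 432 + 75.81 = 507.81
RR4 = 231 / 507.81 = 0.4549

45.5%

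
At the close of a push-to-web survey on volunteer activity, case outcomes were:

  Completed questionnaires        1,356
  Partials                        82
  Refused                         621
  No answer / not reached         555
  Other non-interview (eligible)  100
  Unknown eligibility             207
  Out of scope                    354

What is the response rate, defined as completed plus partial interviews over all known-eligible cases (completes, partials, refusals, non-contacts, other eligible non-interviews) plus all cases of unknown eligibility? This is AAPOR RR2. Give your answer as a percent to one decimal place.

Numerator → 1356 + 82 = 1438
Base → 1356 + 82 + 621 + 555 + 100 + 207 = 2921
RR2 = 1438 / 2921 = 0.4923

49.2%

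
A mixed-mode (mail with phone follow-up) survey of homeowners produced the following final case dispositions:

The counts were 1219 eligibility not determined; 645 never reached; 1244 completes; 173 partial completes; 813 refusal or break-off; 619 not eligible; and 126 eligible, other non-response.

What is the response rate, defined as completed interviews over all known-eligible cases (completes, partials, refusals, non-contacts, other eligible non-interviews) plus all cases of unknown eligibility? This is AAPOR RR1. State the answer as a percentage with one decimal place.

Numerator: 1244
Denominator: 1244 + 173 + 813 + 645 + 126 + 1219 = 4220
RR1 = 1244 / 4220 = 0.2948

29.5%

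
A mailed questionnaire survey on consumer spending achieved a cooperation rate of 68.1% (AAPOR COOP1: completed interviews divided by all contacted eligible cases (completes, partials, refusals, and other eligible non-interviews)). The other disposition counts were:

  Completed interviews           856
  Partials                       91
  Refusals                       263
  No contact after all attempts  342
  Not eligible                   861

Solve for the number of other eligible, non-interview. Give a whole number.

COOP1 = 856 / D = 0.681
D = 856 / 0.681 = 1257.0
Remaining denominator categories sum to 1210
other eligible, non-interview = 1257.0 − 1210 ≈ 47

47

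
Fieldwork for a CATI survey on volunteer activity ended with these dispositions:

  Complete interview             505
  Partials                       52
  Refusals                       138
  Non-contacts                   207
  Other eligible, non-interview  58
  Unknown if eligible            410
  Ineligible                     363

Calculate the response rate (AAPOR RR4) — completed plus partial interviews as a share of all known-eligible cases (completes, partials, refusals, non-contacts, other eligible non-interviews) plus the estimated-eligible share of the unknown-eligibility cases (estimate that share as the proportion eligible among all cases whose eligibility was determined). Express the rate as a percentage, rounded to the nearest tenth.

Num = 505 + 52 = 557
Known eligible = 505 + 52 + 138 + 207 + 58 = 960
e = 960 / (960 + 363) = 960 / 1323 = 0.7256
Eligible share of unknowns = 0.7256 × 410 = 297.50
Denom = 960 + 297.50 = 1257.50
RR4 = 557 / 1257.50 = 0.4429

44.3%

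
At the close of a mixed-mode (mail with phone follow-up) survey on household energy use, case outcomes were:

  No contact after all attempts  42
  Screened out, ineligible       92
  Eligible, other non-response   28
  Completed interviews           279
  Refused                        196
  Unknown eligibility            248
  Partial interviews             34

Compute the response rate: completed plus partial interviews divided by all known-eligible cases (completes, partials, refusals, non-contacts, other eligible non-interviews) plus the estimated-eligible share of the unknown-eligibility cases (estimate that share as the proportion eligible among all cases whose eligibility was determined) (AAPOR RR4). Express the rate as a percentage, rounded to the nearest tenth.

39.5%

Top → 279 + 34 = 313
Known eligible → 279 + 34 + 196 + 42 + 28 = 579
e = 579 / (579 + 92) = 579 / 671 = 0.8629
Eligible share of unknowns → 0.8629 × 248 = 214.00
Denom → 579 + 214.00 = 793.00
RR4 = 313 / 793.00 = 0.3947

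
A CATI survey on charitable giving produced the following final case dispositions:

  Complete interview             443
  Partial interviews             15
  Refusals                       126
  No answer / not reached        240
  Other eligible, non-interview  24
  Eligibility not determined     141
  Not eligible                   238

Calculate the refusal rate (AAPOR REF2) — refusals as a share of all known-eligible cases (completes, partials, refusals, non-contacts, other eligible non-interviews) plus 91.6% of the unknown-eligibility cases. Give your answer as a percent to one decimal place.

Top → 126
Determined eligible → 443 + 15 + 126 + 240 + 24 = 848
e × U → 0.9160 × 141 = 129.16
Base → 848 + 129.16 = 977.16
REF2 = 126 / 977.16 = 0.1289

12.9%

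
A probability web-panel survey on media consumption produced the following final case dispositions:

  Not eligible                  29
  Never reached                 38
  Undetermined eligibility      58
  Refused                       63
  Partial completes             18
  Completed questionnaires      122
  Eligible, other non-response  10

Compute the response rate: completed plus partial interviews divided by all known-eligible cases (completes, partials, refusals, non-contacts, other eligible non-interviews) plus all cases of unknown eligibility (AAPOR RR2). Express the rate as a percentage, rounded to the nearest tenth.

Num → 122 + 18 = 140
Denom → 122 + 18 + 63 + 38 + 10 + 58 = 309
RR2 = 140 / 309 = 0.4531

45.3%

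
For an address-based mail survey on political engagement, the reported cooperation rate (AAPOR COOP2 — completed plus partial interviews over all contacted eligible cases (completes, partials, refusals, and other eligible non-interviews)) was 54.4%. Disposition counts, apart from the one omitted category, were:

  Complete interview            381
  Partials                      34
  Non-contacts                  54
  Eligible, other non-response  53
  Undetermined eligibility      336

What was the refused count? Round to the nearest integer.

295

Numerator = 381 + 34 = 415
COOP2 = 415 / D = 0.544
D = 415 / 0.544 = 762.9
Remaining denominator categories sum to 468
refused = 762.9 − 468 ≈ 295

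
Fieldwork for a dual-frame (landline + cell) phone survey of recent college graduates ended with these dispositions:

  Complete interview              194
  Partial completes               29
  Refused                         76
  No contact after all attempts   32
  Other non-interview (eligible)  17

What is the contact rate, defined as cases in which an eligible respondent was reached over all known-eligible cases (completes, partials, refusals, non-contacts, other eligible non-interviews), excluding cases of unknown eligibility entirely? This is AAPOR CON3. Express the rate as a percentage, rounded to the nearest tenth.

Top → 194 + 29 + 76 + 17 = 316
Base → 194 + 29 + 76 + 32 + 17 = 348
CON3 = 316 / 348 = 0.9080

90.8%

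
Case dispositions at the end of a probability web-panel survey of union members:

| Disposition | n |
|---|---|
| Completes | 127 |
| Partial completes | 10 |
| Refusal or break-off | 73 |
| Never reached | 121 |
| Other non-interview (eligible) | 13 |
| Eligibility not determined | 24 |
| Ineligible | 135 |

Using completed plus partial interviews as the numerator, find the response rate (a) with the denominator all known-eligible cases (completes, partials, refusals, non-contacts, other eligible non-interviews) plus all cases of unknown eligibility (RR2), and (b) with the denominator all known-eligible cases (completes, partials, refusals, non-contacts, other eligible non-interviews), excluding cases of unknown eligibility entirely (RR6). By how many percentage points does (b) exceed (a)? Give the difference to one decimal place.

Num: 127 + 10 = 137
Denom: 127 + 10 + 73 + 121 + 13 + 24 = 368
RR2 = 137 / 368 = 0.3723
Denom: 127 + 10 + 73 + 121 + 13 = 344
RR6 = 137 / 344 = 0.3983
Difference = 39.83 − 37.23 = 2.60 percentage points

2.6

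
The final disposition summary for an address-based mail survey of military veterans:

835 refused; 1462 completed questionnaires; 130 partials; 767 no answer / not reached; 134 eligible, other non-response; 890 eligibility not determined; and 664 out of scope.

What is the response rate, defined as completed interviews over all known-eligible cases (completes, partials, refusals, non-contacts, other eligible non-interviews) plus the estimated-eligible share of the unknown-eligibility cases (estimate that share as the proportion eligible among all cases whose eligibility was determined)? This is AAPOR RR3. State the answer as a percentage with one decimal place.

Num → 1462
Known eligible → 1462 + 130 + 835 + 767 + 134 = 3328
e = 3328 / (3328 + 664) = 3328 / 3992 = 0.8337
e × U → 0.8337 × 890 = 741.99
Base → 3328 + 741.99 = 4069.99
RR3 = 1462 / 4069.99 = 0.3592

35.9%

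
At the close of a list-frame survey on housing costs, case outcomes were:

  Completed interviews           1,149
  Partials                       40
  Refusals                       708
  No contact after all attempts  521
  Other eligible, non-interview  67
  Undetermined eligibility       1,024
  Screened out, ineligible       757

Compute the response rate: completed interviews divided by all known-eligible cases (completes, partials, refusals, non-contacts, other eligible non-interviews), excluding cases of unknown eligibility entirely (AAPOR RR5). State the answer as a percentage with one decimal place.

46.2%

Top = 1149
Denom = 1149 + 40 + 708 + 521 + 67 = 2485
RR5 = 1149 / 2485 = 0.4624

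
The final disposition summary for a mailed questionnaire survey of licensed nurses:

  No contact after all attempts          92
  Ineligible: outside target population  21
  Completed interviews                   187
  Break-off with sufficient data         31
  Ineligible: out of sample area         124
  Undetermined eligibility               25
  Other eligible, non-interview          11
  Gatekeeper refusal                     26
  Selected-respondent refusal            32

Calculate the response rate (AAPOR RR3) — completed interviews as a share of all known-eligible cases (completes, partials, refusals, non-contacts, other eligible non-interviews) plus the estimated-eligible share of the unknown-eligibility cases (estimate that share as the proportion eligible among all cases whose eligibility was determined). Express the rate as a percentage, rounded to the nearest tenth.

Refusal or break-off = 26 + 32 = 58
Out of scope = 21 + 124 = 145
Numerator = 187
Eligible (known) = 187 + 31 + 58 + 92 + 11 = 379
e = 379 / (379 + 145) = 379 / 524 = 0.7233
e × U = 0.7233 × 25 = 18.08
Denom = 379 + 18.08 = 397.08
RR3 = 187 / 397.08 = 0.4709

47.1%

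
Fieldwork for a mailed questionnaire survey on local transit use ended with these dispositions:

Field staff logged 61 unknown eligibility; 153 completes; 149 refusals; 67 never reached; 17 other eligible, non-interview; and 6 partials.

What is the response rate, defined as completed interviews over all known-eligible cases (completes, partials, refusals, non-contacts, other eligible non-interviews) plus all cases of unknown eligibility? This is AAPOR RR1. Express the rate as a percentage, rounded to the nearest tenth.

Numerator = 153
Denominator = 153 + 6 + 149 + 67 + 17 + 61 = 453
RR1 = 153 / 453 = 0.3377

33.8%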